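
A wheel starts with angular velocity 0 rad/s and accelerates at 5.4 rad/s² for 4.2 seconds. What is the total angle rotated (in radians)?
θ = ω₀t + ½αt² = 0×4.2 + ½×5.4×4.2² = 47.63 rad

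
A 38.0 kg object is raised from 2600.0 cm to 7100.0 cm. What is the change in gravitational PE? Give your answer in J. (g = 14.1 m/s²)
ΔPE = mg(h₂ − h₁) = 38 kg × 14.1 m/s² × (71 − 26) m = 2.411e+04 J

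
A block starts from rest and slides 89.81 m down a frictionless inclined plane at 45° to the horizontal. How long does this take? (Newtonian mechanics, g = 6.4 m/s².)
a = g sin(θ) = 6.4 × sin(45°) = 4.53 m/s²
t = √(2d/a) = √(2 × 89.81 / 4.53) = 6.3 s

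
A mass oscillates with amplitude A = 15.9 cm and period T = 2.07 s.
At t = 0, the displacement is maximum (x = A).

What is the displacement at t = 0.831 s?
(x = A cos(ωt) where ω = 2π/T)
ω = 2π/T = 2π/2.07 = 3.035 rad/s
x = A cos(ωt) = 15.9×cos(3.035×0.831) = -12.95 cm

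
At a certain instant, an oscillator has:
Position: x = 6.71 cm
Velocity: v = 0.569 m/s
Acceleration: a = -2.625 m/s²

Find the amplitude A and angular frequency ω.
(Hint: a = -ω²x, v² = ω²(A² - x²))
a = −ω²x → ω = √(|a|/x) = √(2.625/0.0671) = 6.255 rad/s
v² = ω²(A² − x²) → A = √(x² + v²/ω²) = √(0.0671² + 0.569²/6.255²) = 0.113 m = 11.3 cm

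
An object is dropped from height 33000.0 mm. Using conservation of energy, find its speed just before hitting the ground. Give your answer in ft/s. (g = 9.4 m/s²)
mgh = ½mv² → v = √(2gh) = √(2×9.4×33) = 24.91 m/s = 81.72 ft/s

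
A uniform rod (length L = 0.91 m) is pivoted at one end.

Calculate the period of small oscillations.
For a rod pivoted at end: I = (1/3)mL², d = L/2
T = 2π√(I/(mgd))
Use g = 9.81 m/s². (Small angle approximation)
I/m = (1/3)L² = 0.276 m²; d = L/2 = 0.455 m
T = 2π√(I/(mgd)) = 2π√(0.276/(9.81×0.455)) = 1.563 s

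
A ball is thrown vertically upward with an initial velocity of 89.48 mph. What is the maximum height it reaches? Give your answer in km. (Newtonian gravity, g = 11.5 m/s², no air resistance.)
h_max = v₀²/(2g) (with unit conversion) = 0.06957 km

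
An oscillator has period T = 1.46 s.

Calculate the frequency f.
f = 1/T = 1/1.46 = 0.6849 Hz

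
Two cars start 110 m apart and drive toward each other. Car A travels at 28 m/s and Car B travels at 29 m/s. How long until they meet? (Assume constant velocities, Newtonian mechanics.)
Combined speed: v_combined = 28 + 29 = 57 m/s
Time to meet: t = d/57 = 110/57 = 1.93 s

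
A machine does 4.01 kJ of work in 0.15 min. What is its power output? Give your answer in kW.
P = W/t = 4010 J / 9 s = 445.6 W = 0.4456 kW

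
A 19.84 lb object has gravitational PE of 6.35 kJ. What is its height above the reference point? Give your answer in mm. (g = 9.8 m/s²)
PE = mgh → h = PE/(mg) = 6350 J / (8.999 kg × 9.8 m/s²) = 72 m = 72000.0 mm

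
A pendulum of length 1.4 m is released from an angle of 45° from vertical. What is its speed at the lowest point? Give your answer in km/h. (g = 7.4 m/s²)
h = L(1 − cosθ) = 1.4×(1 − cos45°) = 0.4101 m
v = √(2gh) = √(2×7.4×0.4101) = 2.463 m/s = 8.869 km/h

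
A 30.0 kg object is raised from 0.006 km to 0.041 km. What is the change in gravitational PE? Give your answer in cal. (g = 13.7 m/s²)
ΔPE = mg(h₂ − h₁) = 30 kg × 13.7 m/s² × (41 − 6) m = 1.438e+04 J = 3438.0 cal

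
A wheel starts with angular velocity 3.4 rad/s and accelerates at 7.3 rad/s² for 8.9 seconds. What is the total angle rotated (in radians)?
θ = ω₀t + ½αt² = 3.4×8.9 + ½×7.3×8.9² = 319.38 rad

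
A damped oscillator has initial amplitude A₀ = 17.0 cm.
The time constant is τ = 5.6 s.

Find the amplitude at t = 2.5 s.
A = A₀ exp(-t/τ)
A = A₀ exp(−t/τ) = 17.0×exp(−2.5/5.6) = 10.88 cm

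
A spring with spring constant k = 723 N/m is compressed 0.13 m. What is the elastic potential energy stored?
PE = ½kx² = ½×723×0.13² = 6.109 J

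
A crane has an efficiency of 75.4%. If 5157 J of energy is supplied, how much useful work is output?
W_out = η × W_in = 0.754 × 5157 = 3888.4 J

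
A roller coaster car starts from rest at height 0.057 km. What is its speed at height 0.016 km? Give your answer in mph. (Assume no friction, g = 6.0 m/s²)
mgh₁ = ½mv₂² + mgh₂ → v₂ = √(2g(h₁−h₂)) = √(2×6.0×(57−16)) = 22.18 m/s = 49.62 mph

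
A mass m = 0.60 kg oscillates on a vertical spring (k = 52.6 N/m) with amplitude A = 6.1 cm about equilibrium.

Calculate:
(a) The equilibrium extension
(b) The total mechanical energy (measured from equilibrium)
x_eq = mg/k = 0.6×9.81/52.6 = 0.1119 m = 11.19 cm
E = ½kA² = ½×52.6×(0.061)² = 0.09786 J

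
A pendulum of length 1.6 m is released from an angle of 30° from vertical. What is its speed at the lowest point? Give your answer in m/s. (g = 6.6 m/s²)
h = L(1 − cosθ) = 1.6×(1 − cos30°) = 0.2144 m
v = √(2gh) = √(2×6.6×0.2144) = 1.682 m/s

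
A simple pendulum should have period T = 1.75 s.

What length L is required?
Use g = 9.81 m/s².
T = 2π√(L/g) → L = g(T/2π)² = 9.81×(1.75/2π)² = 0.761 m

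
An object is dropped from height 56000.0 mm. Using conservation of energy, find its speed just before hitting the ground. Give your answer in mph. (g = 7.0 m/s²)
mgh = ½mv² → v = √(2gh) = √(2×7.0×56) = 28 m/s = 62.63 mph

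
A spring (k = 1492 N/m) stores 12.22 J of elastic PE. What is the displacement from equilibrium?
PE = ½kx² → x = √(2PE/k) = √(2×12.22/1492) = 0.128 m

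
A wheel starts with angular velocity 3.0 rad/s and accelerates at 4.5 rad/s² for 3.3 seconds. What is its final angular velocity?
ω = ω₀ + αt = 3.0 + 4.5 × 3.3 = 17.85 rad/s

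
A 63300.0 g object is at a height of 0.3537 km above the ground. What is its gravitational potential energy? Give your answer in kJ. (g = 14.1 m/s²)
PE = mgh = 63.3 kg × 14.1 m/s² × 353.7 m = 3.157e+05 J = 315.7 kJ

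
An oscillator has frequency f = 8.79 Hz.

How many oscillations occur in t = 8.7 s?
n = f×t = 8.79×8.7 = 76.47 oscillations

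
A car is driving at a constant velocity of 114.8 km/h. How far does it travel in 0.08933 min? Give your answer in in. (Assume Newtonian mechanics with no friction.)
d = vt (with unit conversion) = 6729.0 in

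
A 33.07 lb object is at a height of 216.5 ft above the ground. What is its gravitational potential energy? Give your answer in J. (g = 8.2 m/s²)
PE = mgh = 15 kg × 8.2 m/s² × 65.99 m = 8117 J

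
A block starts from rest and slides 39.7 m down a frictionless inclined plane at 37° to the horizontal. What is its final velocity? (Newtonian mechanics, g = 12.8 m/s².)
a = g sin(θ) = 12.8 × sin(37°) = 7.7 m/s²
v = √(2ad) = √(2 × 7.7 × 39.7) = 24.73 m/s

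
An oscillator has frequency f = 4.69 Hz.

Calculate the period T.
T = 1/f = 1/4.69 = 0.2132 s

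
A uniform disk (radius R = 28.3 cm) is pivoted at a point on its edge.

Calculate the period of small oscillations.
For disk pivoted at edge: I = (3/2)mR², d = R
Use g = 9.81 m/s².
I/m = (3/2)R² = 0.1201 m²; d = R = 0.283 m
T = 2π√((3/2)R²/(gR)) = 2π√(3R/(2g)) = 1.307 s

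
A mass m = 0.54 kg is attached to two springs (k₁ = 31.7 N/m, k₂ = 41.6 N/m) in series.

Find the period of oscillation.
k_eq = k₁k₂/(k₁+k₂) = 17.99 N/m
T = 2π√(m/k_eq) = 2π√(0.54/17.99) = 1.089 s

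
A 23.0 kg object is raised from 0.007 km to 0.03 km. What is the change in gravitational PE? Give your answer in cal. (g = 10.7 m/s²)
ΔPE = mg(h₂ − h₁) = 23 kg × 10.7 m/s² × (30 − 7) m = 5660 J = 1353.0 cal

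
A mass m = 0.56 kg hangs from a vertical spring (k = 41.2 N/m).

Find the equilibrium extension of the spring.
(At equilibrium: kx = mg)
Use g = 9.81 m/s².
x_eq = mg/k = 0.56×9.81/41.2 = 0.1333 m = 13.33 cm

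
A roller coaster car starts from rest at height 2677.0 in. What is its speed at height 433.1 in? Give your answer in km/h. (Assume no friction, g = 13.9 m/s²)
mgh₁ = ½mv₂² + mgh₂ → v₂ = √(2g(h₁−h₂)) = √(2×13.9×(68−11)) = 39.81 m/s = 143.3 km/h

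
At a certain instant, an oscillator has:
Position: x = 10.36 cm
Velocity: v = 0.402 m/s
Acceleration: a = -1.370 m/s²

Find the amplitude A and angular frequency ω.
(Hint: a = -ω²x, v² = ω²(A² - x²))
a = −ω²x → ω = √(|a|/x) = √(1.37/0.1036) = 3.636 rad/s
v² = ω²(A² − x²) → A = √(x² + v²/ω²) = √(0.1036² + 0.402²/3.636²) = 0.1515 m = 15.15 cm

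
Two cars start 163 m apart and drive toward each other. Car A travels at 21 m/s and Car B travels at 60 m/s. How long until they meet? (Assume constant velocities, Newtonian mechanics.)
Combined speed: v_combined = 21 + 60 = 81 m/s
Time to meet: t = d/81 = 163/81 = 2.01 s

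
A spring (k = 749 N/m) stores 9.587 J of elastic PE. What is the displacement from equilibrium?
PE = ½kx² → x = √(2PE/k) = √(2×9.587/749) = 0.16 m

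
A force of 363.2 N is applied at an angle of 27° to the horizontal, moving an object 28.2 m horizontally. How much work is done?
W = Fd cosθ = 363.2×28.2×cos(27°) = 9125.9 J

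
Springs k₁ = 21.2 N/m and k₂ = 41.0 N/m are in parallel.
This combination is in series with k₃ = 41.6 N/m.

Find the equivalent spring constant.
k₁₂ = k₁ + k₂ = 62.2 N/m (parallel)
1/k_eq = 1/k₁₂ + 1/k₃ → k_eq = 24.93 N/m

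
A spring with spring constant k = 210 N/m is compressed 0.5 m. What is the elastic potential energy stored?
PE = ½kx² = ½×210×0.5² = 26.25 J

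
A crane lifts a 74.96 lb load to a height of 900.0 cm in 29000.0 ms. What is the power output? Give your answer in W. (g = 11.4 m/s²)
W = mgh = 34×11.4×9 = 3489 J
P = W/t = 3489/29 = 120.3 W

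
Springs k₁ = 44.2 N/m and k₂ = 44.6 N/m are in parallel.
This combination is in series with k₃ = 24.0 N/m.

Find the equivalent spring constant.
k₁₂ = k₁ + k₂ = 88.8 N/m (parallel)
1/k_eq = 1/k₁₂ + 1/k₃ → k_eq = 18.89 N/m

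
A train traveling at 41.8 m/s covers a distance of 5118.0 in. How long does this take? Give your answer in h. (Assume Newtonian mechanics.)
t = d/v (with unit conversion) = 0.0008639 h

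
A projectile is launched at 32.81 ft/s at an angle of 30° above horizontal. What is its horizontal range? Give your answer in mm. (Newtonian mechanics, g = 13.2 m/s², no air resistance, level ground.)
R = v₀² sin(2θ) / g (with unit conversion) = 6561.0 mm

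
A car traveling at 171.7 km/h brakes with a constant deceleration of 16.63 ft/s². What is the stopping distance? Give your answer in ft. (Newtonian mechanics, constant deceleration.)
d = v₀² / (2a) (with unit conversion) = 736.2 ft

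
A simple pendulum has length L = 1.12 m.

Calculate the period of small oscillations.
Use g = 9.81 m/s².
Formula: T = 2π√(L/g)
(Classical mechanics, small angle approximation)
T = 2π√(L/g) = 2π√(1.12/9.81) = 2.123 s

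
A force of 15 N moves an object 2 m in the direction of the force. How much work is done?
W = Fd = 15×2 = 30.0 J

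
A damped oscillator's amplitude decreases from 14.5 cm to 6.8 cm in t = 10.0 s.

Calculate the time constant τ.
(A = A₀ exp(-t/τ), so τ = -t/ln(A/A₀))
A/A₀ = 6.8/14.5 = 0.469; ln(A/A₀) = -0.7572
τ = −t/ln(A/A₀) = −10.0/-0.7572 = 13.21 s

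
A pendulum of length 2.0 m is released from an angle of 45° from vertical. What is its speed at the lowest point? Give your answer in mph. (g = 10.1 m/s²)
h = L(1 − cosθ) = 2.0×(1 − cos45°) = 0.5858 m
v = √(2gh) = √(2×10.1×0.5858) = 3.44 m/s = 7.695 mph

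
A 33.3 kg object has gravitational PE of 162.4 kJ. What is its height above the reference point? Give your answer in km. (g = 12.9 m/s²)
PE = mgh → h = PE/(mg) = 1.624e+05 J / (33.3 kg × 12.9 m/s²) = 378.1 m = 0.3781 km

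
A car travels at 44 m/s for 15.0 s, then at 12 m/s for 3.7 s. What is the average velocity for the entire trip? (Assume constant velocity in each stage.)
d₁ = v₁t₁ = 44 × 15.0 = 660 m
d₂ = v₂t₂ = 12 × 3.7 = 44.4 m
d_total = 704.4 m, t_total = 18.7 s
v_avg = d_total/t_total = 704.4/18.7 = 37.67 m/s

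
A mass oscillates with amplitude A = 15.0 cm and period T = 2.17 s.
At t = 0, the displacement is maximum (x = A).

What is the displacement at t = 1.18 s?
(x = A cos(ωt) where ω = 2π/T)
ω = 2π/T = 2π/2.17 = 2.895 rad/s
x = A cos(ωt) = 15.0×cos(2.895×1.18) = -14.44 cm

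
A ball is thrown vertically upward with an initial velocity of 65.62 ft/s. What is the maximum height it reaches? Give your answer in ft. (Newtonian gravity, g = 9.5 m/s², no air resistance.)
h_max = v₀²/(2g) (with unit conversion) = 69.08 ft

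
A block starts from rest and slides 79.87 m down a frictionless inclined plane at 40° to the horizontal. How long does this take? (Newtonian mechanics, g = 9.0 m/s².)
a = g sin(θ) = 9.0 × sin(40°) = 5.79 m/s²
t = √(2d/a) = √(2 × 79.87 / 5.79) = 5.25 s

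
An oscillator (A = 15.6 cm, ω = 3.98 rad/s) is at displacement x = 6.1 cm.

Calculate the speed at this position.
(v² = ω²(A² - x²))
v = ω√(A² − x²) = 3.98×√(0.156² − 0.061²) = 0.5714 m/s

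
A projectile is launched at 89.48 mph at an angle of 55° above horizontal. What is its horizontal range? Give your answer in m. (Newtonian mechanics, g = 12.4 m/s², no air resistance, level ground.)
R = v₀² sin(2θ) / g (with unit conversion) = 121.3 m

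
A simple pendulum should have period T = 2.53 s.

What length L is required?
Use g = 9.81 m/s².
T = 2π√(L/g) → L = g(T/2π)² = 9.81×(2.53/2π)² = 1.591 m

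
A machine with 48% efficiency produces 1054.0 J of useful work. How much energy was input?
W_in = W_out/η = 1054.0/0.48 = 2195.8 J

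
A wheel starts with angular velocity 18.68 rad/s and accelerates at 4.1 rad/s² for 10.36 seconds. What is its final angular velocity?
ω = ω₀ + αt = 18.68 + 4.1 × 10.36 = 61.16 rad/s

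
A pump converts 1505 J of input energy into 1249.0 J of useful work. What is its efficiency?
η = W_out/W_in = 1249.0/1505 = 0.8299 = 82.99%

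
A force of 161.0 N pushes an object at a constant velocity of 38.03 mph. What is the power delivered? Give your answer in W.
P = Fv = 161 N × 17 m/s = 2737 W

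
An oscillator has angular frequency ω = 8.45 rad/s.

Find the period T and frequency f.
T = 2π/ω = 2π/8.45 = 0.7436 s; f = ω/2π = 1.345 Hz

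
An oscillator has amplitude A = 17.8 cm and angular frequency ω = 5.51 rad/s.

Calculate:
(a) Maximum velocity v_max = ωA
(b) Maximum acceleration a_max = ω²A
v_max = ωA = 5.51×0.178 = 0.9808 m/s
a_max = ω²A = 5.51²×0.178 = 5.404 m/s²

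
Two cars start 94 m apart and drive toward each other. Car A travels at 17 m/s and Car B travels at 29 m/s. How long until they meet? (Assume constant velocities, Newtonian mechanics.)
Combined speed: v_combined = 17 + 29 = 46 m/s
Time to meet: t = d/46 = 94/46 = 2.04 s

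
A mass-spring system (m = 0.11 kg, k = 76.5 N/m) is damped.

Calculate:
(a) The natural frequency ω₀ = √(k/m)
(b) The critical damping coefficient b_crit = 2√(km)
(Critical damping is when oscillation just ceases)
ω₀ = √(k/m) = √(76.5/0.11) = 26.37 rad/s
b_crit = 2√(km) = 2√(76.5×0.11) = 5.802 kg/s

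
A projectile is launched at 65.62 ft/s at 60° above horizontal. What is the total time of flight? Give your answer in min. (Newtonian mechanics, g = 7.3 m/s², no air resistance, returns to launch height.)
T = 2v₀sin(θ)/g (with unit conversion) = 0.07909 min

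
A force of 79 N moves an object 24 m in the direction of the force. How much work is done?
W = Fd = 79×24 = 1896.0 J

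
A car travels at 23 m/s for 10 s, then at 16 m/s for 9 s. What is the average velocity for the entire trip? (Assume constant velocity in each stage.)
d₁ = v₁t₁ = 23 × 10 = 230 m
d₂ = v₂t₂ = 16 × 9 = 144 m
d_total = 374 m, t_total = 19 s
v_avg = d_total/t_total = 374/19 = 19.68 m/s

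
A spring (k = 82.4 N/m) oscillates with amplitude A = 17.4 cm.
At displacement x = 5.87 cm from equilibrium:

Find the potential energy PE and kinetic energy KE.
E_total = ½kA² = ½×82.4×(0.174)² = 1.247 J
PE = ½kx² = ½×82.4×(0.0587)² = 0.142 J
KE = E_total − PE = 1.105 J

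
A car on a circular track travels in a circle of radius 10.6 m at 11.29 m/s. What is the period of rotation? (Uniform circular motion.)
T = 2πr/v = 2π×10.6/11.29 = 5.9 s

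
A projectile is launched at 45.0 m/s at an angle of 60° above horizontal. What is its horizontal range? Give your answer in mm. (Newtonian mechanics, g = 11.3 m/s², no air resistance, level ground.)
R = v₀² sin(2θ) / g (with unit conversion) = 155200.0 mm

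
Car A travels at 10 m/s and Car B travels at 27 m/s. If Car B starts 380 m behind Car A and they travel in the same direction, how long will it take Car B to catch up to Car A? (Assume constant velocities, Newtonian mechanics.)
Relative speed: v_rel = 27 - 10 = 17 m/s
Time to catch: t = d₀/v_rel = 380/17 = 22.35 s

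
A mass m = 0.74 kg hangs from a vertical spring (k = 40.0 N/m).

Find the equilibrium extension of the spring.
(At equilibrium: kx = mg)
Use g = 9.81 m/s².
x_eq = mg/k = 0.74×9.81/40.0 = 0.1815 m = 18.15 cm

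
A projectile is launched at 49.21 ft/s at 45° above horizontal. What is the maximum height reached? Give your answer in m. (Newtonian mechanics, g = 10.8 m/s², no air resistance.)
H = v₀²sin²(θ)/(2g) (with unit conversion) = 5.208 m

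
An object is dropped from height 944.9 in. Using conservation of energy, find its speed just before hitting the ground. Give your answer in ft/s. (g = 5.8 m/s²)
mgh = ½mv² → v = √(2gh) = √(2×5.8×24) = 16.69 m/s = 54.74 ft/s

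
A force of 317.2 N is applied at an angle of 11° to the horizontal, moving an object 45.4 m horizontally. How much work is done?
W = Fd cosθ = 317.2×45.4×cos(11°) = 14136.0 J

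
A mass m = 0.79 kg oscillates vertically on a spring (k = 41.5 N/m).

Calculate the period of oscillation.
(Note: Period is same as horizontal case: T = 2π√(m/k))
T = 2π√(m/k) = 2π√(0.79/41.5) = 0.8669 s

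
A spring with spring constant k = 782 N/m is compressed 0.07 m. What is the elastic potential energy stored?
PE = ½kx² = ½×782×0.07² = 1.916 J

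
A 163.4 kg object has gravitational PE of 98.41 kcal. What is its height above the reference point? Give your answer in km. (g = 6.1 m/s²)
PE = mgh → h = PE/(mg) = 4.117e+05 J / (163.4 kg × 6.1 m/s²) = 413.1 m = 0.4131 km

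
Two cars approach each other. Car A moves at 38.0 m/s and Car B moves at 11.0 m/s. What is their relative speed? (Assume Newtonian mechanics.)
v_rel = v_A + v_B = 38.0 + 11.0 = 49.0 m/s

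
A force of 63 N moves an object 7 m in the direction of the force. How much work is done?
W = Fd = 63×7 = 441.0 J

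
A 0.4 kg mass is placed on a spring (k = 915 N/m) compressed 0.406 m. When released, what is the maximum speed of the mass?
½kx² = ½mv² → v = x√(k/m) = 0.406×√(915/0.4) = 19.42 m/s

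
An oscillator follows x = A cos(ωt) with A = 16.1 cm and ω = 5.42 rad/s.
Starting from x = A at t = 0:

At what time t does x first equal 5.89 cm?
cos(ωt) = x/A = 5.89/16.1 = 0.3658
ωt = arccos(0.3658) = 1.196 rad
t = 1.196/5.42 = 0.2207 s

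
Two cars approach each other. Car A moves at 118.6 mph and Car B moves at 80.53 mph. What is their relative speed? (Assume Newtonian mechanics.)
v_rel = v_A + v_B = 118.6 + 80.53 = 199.1 mph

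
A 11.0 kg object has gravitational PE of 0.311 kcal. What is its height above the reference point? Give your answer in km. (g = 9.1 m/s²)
PE = mgh → h = PE/(mg) = 1301 J / (11 kg × 9.1 m/s²) = 13 m = 0.013 km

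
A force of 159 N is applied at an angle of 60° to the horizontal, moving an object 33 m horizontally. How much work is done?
W = Fd cosθ = 159×33×cos(60°) = 2623.5 J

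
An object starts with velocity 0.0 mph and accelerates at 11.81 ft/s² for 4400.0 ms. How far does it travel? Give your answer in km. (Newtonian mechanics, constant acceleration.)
d = v₀t + ½at² (with unit conversion) = 0.03484 km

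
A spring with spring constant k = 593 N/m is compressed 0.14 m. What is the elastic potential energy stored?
PE = ½kx² = ½×593×0.14² = 5.811 J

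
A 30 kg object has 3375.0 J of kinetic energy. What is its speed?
KE = ½mv² → v = √(2KE/m) = √(2×3375.0/30) = 15.0 m/s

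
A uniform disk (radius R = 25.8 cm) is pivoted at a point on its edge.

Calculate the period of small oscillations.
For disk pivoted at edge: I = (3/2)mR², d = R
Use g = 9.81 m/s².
I/m = (3/2)R² = 0.09985 m²; d = R = 0.258 m
T = 2π√((3/2)R²/(gR)) = 2π√(3R/(2g)) = 1.248 s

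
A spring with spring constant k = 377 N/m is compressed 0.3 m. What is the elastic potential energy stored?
PE = ½kx² = ½×377×0.3² = 16.96 J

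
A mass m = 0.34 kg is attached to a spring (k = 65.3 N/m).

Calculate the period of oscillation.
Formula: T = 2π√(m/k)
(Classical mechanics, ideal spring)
T = 2π√(m/k) = 2π√(0.34/65.3) = 0.4534 s; f = 1/T = 2.206 Hz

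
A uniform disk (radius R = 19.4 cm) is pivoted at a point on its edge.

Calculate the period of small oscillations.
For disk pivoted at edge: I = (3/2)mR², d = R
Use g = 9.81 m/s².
I/m = (3/2)R² = 0.05645 m²; d = R = 0.194 m
T = 2π√((3/2)R²/(gR)) = 2π√(3R/(2g)) = 1.082 s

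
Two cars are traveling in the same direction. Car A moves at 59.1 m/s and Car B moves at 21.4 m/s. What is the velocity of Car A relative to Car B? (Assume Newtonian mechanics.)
v_rel = v_A - v_B = 59.1 - 21.4 = 37.7 m/s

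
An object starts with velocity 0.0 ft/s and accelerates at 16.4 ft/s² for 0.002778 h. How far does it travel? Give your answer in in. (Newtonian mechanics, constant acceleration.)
d = v₀t + ½at² (with unit conversion) = 9842.0 in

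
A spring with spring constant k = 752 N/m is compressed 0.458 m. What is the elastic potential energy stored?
PE = ½kx² = ½×752×0.458² = 78.87 J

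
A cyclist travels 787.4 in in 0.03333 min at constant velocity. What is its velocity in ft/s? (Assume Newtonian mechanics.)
v = d/t (with unit conversion) = 32.81 ft/s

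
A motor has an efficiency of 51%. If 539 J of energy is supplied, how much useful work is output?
W_out = η × W_in = 0.51 × 539 = 274.89 J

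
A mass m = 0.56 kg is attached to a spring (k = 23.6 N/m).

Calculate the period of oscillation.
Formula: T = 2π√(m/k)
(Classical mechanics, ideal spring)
T = 2π√(m/k) = 2π√(0.56/23.6) = 0.9679 s; f = 1/T = 1.033 Hz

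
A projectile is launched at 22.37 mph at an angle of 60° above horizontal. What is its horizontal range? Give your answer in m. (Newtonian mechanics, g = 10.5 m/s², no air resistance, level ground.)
R = v₀² sin(2θ) / g (with unit conversion) = 8.248 m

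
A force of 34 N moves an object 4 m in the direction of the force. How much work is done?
W = Fd = 34×4 = 136.0 J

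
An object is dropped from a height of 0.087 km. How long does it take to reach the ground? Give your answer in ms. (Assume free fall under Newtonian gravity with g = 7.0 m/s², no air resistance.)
t = √(2h/g) (with unit conversion) = 4986.0 ms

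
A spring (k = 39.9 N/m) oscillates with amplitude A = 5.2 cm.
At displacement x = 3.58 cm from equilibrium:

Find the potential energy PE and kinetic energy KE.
E_total = ½kA² = ½×39.9×(0.052)² = 0.05394 J
PE = ½kx² = ½×39.9×(0.0358)² = 0.02557 J
KE = E_total − PE = 0.02838 J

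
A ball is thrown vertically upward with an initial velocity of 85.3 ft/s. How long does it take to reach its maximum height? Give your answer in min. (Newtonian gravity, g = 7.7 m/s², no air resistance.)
t_up = v₀/g (with unit conversion) = 0.05628 min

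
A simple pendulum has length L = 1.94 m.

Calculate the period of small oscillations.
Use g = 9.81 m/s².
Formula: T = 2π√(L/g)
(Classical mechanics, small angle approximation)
T = 2π√(L/g) = 2π√(1.94/9.81) = 2.794 s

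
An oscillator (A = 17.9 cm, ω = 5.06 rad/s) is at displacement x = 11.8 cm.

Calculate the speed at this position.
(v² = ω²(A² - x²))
v = ω√(A² − x²) = 5.06×√(0.179² − 0.118²) = 0.6811 m/s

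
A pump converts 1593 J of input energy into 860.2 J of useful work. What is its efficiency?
η = W_out/W_in = 860.2/1593 = 0.54 = 54.0%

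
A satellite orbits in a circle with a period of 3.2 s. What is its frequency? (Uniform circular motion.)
f = 1/T = 1/3.2 = 0.3125 Hz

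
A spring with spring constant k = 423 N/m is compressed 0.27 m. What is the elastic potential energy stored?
PE = ½kx² = ½×423×0.27² = 15.42 J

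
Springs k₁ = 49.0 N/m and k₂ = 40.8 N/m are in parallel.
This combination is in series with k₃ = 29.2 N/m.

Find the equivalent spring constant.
k₁₂ = k₁ + k₂ = 89.8 N/m (parallel)
1/k_eq = 1/k₁₂ + 1/k₃ → k_eq = 22.03 N/m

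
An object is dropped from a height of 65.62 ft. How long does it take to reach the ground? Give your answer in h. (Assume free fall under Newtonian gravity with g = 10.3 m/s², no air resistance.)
t = √(2h/g) (with unit conversion) = 0.0005474 h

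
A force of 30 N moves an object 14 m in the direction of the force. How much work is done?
W = Fd = 30×14 = 420.0 J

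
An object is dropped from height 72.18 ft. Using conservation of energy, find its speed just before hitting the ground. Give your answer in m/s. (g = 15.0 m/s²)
mgh = ½mv² → v = √(2gh) = √(2×15.0×22) = 25.69 m/s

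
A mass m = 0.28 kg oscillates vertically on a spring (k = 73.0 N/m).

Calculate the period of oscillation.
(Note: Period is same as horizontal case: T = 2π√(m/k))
T = 2π√(m/k) = 2π√(0.28/73.0) = 0.3891 s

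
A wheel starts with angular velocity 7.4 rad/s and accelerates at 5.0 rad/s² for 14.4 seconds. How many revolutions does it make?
θ = ω₀t + ½αt² = 7.4×14.4 + ½×5.0×14.4² = 624.96 rad
Revolutions = θ/(2π) = 624.96/(2π) = 99.47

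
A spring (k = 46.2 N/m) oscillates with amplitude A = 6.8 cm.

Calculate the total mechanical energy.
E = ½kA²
E = ½kA² = ½×46.2×(0.068)² = 0.1068 J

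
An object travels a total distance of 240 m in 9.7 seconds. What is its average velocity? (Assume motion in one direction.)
v_avg = Δd / Δt = 240 / 9.7 = 24.74 m/s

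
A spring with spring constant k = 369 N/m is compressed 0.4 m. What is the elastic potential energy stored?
PE = ½kx² = ½×369×0.4² = 29.52 J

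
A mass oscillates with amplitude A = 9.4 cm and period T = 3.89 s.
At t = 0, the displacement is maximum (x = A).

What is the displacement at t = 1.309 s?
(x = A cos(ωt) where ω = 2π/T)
ω = 2π/T = 2π/3.89 = 1.615 rad/s
x = A cos(ωt) = 9.4×cos(1.615×1.309) = -4.861 cm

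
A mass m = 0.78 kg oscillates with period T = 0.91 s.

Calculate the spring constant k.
T = 2π√(m/k) → k = m(2π/T)² = 0.78×(2π/0.91)² = 37.19 N/m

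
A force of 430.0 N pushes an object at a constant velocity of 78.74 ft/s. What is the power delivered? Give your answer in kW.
P = Fv = 430 N × 24 m/s = 1.032e+04 W = 10.32 kW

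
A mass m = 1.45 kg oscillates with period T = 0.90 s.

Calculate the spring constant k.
T = 2π√(m/k) → k = m(2π/T)² = 1.45×(2π/0.9)² = 70.67 N/m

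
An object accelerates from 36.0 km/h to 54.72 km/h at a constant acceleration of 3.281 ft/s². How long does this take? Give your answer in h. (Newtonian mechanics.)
t = (v - v₀)/a (with unit conversion) = 0.001444 h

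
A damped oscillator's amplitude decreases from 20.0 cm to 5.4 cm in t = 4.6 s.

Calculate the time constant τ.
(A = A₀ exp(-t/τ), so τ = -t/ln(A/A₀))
A/A₀ = 5.4/20.0 = 0.27; ln(A/A₀) = -1.309
τ = −t/ln(A/A₀) = −4.6/-1.309 = 3.513 s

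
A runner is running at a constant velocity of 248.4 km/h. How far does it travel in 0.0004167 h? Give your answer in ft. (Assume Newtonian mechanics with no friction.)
d = vt (with unit conversion) = 339.6 ft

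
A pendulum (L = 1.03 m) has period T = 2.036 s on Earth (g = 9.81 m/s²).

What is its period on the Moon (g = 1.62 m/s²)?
T = 2π√(L/g), so T_moon/T_earth = √(g_earth/g_moon)
T_moon = 2π√(1.03/1.62) = 5.01 s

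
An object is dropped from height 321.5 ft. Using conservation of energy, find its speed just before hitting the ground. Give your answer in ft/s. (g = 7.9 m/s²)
mgh = ½mv² → v = √(2gh) = √(2×7.9×97.99) = 39.35 m/s = 129.1 ft/s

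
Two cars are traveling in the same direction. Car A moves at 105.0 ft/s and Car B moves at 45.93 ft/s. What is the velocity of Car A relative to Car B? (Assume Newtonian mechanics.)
v_rel = v_A - v_B = 105.0 - 45.93 = 59.07 ft/s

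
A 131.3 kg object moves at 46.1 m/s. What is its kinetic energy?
KE = ½mv² = ½×131.3×46.1² = 139520.0 J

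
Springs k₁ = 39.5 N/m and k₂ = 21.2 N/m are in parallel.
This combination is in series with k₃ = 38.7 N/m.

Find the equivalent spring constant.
k₁₂ = k₁ + k₂ = 60.7 N/m (parallel)
1/k_eq = 1/k₁₂ + 1/k₃ → k_eq = 23.63 N/m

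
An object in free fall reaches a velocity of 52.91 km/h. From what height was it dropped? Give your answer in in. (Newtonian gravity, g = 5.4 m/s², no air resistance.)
h = v²/(2g) (with unit conversion) = 787.4 in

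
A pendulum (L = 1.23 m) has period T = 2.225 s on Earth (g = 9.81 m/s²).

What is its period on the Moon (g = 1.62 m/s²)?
T = 2π√(L/g), so T_moon/T_earth = √(g_earth/g_moon)
T_moon = 2π√(1.23/1.62) = 5.475 s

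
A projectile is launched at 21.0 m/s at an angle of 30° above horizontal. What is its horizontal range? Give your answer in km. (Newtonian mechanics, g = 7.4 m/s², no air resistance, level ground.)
R = v₀² sin(2θ) / g (with unit conversion) = 0.05161 km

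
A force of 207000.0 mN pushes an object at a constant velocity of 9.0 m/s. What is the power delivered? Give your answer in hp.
P = Fv = 207 N × 9 m/s = 1863 W = 2.498 hp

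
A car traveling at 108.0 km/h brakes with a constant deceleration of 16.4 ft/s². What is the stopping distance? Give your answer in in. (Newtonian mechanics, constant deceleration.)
d = v₀² / (2a) (with unit conversion) = 3544.0 in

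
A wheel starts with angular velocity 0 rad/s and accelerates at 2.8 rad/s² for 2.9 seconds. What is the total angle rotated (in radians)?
θ = ω₀t + ½αt² = 0×2.9 + ½×2.8×2.9² = 11.77 rad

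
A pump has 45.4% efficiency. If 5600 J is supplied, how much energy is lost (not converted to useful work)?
W_out = η × W_in = 0.454×5600 = 2542.4 J
W_lost = W_in − W_out = 5600 − 2542.4 = 3057.6 J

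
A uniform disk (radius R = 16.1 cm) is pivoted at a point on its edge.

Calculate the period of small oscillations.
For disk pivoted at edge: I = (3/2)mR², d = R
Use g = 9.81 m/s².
I/m = (3/2)R² = 0.03888 m²; d = R = 0.161 m
T = 2π√((3/2)R²/(gR)) = 2π√(3R/(2g)) = 0.9858 s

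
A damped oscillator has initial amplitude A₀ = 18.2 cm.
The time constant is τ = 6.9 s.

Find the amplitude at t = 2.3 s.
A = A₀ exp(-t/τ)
A = A₀ exp(−t/τ) = 18.2×exp(−2.3/6.9) = 13.04 cm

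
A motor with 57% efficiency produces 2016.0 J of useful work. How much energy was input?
W_in = W_out/η = 2016.0/0.57 = 3536.8 J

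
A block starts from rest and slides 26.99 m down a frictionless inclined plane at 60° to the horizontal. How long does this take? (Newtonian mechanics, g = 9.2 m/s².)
a = g sin(θ) = 9.2 × sin(60°) = 7.97 m/s²
t = √(2d/a) = √(2 × 26.99 / 7.97) = 2.6 s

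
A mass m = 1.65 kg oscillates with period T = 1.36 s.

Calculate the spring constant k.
T = 2π√(m/k) → k = m(2π/T)² = 1.65×(2π/1.36)² = 35.22 N/m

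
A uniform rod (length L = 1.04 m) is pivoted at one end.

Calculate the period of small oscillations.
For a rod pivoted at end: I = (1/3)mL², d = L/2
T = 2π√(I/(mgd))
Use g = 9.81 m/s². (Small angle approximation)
I/m = (1/3)L² = 0.3605 m²; d = L/2 = 0.52 m
T = 2π√(I/(mgd)) = 2π√(0.3605/(9.81×0.52)) = 1.67 s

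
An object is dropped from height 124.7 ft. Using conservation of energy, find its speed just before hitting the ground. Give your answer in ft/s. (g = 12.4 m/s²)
mgh = ½mv² → v = √(2gh) = √(2×12.4×38.01) = 30.7 m/s = 100.7 ft/s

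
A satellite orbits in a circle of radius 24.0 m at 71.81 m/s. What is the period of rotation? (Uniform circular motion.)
T = 2πr/v = 2π×24.0/71.81 = 2.1 s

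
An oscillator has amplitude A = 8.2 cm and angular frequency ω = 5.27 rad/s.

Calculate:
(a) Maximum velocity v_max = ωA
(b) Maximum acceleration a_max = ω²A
v_max = ωA = 5.27×0.082 = 0.4321 m/s
a_max = ω²A = 5.27²×0.082 = 2.277 m/s²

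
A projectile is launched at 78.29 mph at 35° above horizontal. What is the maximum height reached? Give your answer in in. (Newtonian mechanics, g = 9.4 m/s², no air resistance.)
H = v₀²sin²(θ)/(2g) (with unit conversion) = 843.9 in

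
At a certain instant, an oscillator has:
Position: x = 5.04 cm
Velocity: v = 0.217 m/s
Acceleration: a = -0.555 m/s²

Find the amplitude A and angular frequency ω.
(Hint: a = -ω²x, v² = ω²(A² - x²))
a = −ω²x → ω = √(|a|/x) = √(0.555/0.0504) = 3.318 rad/s
v² = ω²(A² − x²) → A = √(x² + v²/ω²) = √(0.0504² + 0.217²/3.318²) = 0.08256 m = 8.256 cm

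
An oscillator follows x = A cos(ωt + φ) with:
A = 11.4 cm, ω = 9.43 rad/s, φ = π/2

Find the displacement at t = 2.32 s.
x = A cos(ωt + φ) = 11.4×cos(9.43×2.32 + π/2) = -1.292 cm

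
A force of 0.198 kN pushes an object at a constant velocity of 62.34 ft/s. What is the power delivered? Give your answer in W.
P = Fv = 198 N × 19 m/s = 3762 W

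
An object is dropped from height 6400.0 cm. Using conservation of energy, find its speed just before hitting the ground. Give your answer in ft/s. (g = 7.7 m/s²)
mgh = ½mv² → v = √(2gh) = √(2×7.7×64) = 31.39 m/s = 103.0 ft/s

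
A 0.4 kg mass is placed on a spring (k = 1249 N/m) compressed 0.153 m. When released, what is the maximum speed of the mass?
½kx² = ½mv² → v = x√(k/m) = 0.153×√(1249/0.4) = 8.55 m/s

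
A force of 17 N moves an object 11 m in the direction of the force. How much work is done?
W = Fd = 17×11 = 187.0 J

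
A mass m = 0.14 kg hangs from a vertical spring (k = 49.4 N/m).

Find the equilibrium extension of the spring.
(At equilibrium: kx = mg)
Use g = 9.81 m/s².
x_eq = mg/k = 0.14×9.81/49.4 = 0.0278 m = 2.78 cm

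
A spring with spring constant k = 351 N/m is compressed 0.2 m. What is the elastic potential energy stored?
PE = ½kx² = ½×351×0.2² = 7.02 J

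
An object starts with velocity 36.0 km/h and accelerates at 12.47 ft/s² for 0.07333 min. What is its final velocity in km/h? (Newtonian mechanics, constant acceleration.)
v = v₀ + at (with unit conversion) = 96.2 km/h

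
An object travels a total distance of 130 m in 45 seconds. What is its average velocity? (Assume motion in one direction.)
v_avg = Δd / Δt = 130 / 45 = 2.89 m/s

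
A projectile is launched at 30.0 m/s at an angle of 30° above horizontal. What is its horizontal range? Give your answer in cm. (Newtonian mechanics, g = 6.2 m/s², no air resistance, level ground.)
R = v₀² sin(2θ) / g (with unit conversion) = 12570.0 cm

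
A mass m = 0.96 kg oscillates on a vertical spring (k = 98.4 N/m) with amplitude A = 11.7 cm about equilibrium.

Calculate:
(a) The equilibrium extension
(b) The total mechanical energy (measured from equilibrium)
x_eq = mg/k = 0.96×9.81/98.4 = 0.09571 m = 9.571 cm
E = ½kA² = ½×98.4×(0.117)² = 0.6735 J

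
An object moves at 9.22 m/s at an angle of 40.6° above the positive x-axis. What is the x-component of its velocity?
vₓ = v cos(θ) = 9.22 × cos(40.6°) = 7.0 m/s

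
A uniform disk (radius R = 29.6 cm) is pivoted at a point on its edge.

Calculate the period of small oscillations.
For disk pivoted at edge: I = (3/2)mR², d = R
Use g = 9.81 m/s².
I/m = (3/2)R² = 0.1314 m²; d = R = 0.296 m
T = 2π√((3/2)R²/(gR)) = 2π√(3R/(2g)) = 1.337 s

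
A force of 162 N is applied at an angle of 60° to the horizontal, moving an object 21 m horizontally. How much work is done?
W = Fd cosθ = 162×21×cos(60°) = 1701.0 J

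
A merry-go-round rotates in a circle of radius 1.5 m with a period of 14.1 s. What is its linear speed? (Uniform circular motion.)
v = 2πr/T = 2π×1.5/14.1 = 0.67 m/s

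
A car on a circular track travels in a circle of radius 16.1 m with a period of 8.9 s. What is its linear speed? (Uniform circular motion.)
v = 2πr/T = 2π×16.1/8.9 = 11.37 m/s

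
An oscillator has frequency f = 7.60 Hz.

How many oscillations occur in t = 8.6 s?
n = f×t = 7.6×8.6 = 65.36 oscillations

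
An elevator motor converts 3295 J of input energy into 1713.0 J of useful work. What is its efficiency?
η = W_out/W_in = 1713.0/3295 = 0.5199 = 51.99%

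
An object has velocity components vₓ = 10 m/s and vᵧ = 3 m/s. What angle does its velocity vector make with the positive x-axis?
θ = arctan(vᵧ/vₓ) = arctan(3/10) = 16.7°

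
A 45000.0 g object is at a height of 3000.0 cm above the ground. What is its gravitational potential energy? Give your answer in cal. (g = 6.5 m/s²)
PE = mgh = 45 kg × 6.5 m/s² × 30 m = 8775 J = 2097.0 cal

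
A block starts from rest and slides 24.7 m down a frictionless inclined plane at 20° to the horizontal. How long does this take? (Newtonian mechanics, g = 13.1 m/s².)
a = g sin(θ) = 13.1 × sin(20°) = 4.48 m/s²
t = √(2d/a) = √(2 × 24.7 / 4.48) = 3.32 s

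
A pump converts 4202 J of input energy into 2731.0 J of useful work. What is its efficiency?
η = W_out/W_in = 2731.0/4202 = 0.6499 = 64.99%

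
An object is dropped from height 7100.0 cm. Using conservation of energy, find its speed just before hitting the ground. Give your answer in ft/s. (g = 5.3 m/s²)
mgh = ½mv² → v = √(2gh) = √(2×5.3×71) = 27.43 m/s = 90.01 ft/s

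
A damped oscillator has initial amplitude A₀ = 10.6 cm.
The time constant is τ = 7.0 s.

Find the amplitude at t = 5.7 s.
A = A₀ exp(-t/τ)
A = A₀ exp(−t/τ) = 10.6×exp(−5.7/7.0) = 4.695 cm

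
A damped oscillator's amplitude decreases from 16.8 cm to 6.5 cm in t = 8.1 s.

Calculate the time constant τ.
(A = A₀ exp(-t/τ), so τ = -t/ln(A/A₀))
A/A₀ = 6.5/16.8 = 0.3869; ln(A/A₀) = -0.9496
τ = −t/ln(A/A₀) = −8.1/-0.9496 = 8.53 s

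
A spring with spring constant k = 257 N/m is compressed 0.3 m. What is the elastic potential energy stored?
PE = ½kx² = ½×257×0.3² = 11.56 J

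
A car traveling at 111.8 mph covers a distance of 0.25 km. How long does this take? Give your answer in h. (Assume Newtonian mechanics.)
t = d/v (with unit conversion) = 0.001389 h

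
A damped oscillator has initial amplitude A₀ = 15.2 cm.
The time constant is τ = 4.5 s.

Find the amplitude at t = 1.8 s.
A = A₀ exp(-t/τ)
A = A₀ exp(−t/τ) = 15.2×exp(−1.8/4.5) = 10.19 cm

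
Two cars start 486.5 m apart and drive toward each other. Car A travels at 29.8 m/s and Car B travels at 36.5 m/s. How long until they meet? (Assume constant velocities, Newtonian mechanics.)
Combined speed: v_combined = 29.8 + 36.5 = 66.3 m/s
Time to meet: t = d/66.3 = 486.5/66.3 = 7.34 s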